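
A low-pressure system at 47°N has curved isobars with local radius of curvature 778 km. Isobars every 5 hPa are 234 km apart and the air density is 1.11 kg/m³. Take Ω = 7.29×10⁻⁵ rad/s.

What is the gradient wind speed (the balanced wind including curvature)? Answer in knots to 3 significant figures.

29.6 knots

Coriolis parameter at 47°N:
f = 2Ω sin φ = 2 × 7.29×10⁻⁵ × sin 47° = 1.07×10⁻⁴ s⁻¹
Pressure gradient: |∂P/∂n| = 500 Pa / 234000 m = 2.14×10⁻³ Pa/m
Geostrophic speed: V_g = |∂P/∂n|/(fρ) = 2.14×10⁻³/(1.07×10⁻⁴ × 1.11) = 18.1 m/s
Around a low, centrifugal force acts outward with Coriolis, so pressure-gradient force balances both:
(1/ρ)|∂P/∂n| = fV + V²/R  →  V² + fR·V − fR·V_g = 0
With fR = 1.07×10⁻⁴ × 778×10³ m = 83.0 m/s:
V = [−fR + √((fR)² + 4 fR V_g)]/2 = [−83.0 + √(83.0² + 4×83.0×18.1)]/2 = 15.2 m/s
Subgeostrophic (V < V_g = 18.1 m/s), as expected around a low.
Converting: 15.2 m/s × 1.944 = 29.6 knots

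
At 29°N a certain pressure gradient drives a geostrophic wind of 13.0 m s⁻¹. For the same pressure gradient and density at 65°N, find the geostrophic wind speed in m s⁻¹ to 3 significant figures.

6.95 m s⁻¹

With the same pressure gradient and density, V_g ∝ 1/f ∝ 1/sin φ.
V₂ = V₁ · sin φ₁ / sin φ₂ = 13.0 × sin 29° / sin 65°
V₂ = 13.0 × 0.4848/0.9063 = 6.95 m s⁻¹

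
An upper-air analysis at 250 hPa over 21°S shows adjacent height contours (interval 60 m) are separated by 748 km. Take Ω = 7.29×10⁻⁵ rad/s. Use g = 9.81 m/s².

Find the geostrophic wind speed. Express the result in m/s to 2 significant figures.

15 m/s

Coriolis parameter at 21°S:
f = 2Ω sin φ = 2 × 7.29×10⁻⁵ × sin 21° = 5.23×10⁻⁵ s⁻¹
Height gradient: |∂Z/∂n| = 60 m / 748000 m = 8.02×10⁻⁵
On a pressure surface, geostrophic balance gives V_g = (g/f)|∂Z/∂n|:
V_g = 9.81 × 8.02×10⁻⁵ / 5.23×10⁻⁵ = 15.1 m/s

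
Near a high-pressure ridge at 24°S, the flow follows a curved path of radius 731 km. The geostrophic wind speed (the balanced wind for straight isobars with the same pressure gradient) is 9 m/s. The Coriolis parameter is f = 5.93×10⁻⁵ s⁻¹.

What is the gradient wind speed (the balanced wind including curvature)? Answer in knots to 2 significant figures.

Around a high, pressure-gradient force acts outward with centrifugal, so Coriolis balances both:
fV = (1/ρ)|∂P/∂n| + V²/R  →  V² − fR·V + fR·V_g = 0
With fR = 5.93×10⁻⁵ × 731×10³ m = 43.3 m/s:
V = [fR − √((fR)² − 4 fR V_g)]/2 = [43.3 − √(43.3² − 4×43.3×9)]/2 = 12.8 m/s
Supergeostrophic (V > V_g = 9 m/s), as expected around a high.
Converting: 12.8 m/s × 1.944 = 25 knots

25 knots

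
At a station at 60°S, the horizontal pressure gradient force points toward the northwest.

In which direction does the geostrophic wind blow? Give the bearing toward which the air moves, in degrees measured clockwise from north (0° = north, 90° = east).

The pressure-gradient force points toward the northwest (bearing 315°).
Geostrophic balance: in the Southern Hemisphere the Coriolis force deflects motion to the left, so the geostrophic wind blows 90° to the left of the pressure-gradient force (low pressure on the right).
Rotating 315° by 90° counterclockwise gives 225° — the wind blows toward the southwest.

225°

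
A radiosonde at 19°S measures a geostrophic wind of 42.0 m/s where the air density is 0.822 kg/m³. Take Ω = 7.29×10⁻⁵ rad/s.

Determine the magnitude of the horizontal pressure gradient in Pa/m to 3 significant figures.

1.64×10⁻³ Pa/m

Coriolis parameter at 19°S:
f = 2Ω sin φ = 2 × 7.29×10⁻⁵ × sin 19° = 4.75×10⁻⁵ s⁻¹
Geostrophic balance rearranged: |∂P/∂n| = f ρ V_g
|∂P/∂n| = 4.75×10⁻⁵ × 0.822 × 42.0 = 1.64×10⁻³ Pa/m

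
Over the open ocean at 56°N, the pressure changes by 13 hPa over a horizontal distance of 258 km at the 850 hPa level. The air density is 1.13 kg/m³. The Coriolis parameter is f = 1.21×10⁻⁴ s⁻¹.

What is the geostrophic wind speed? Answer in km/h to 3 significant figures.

133 km/h

Pressure gradient: |∂P/∂n| = 1300 Pa / 258000 m = 5.04×10⁻³ Pa/m
Geostrophic balance (pressure-gradient force = Coriolis force):
V_g = (1/(fρ)) |∂P/∂n| = 5.04×10⁻³ / (1.21×10⁻⁴ × 1.13) = 36.9 m/s
Converting: 36.9 m/s × 3.6 = 133 km/h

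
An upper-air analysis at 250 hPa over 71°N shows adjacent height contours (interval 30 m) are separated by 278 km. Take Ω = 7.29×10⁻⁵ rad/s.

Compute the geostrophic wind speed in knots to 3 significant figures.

Coriolis parameter at 71°N:
f = 2Ω sin φ = 2 × 7.29×10⁻⁵ × sin 71° = 1.38×10⁻⁴ s⁻¹
Height gradient: |∂Z/∂n| = 30 m / 278000 m = 1.08×10⁻⁴
On a pressure surface, geostrophic balance gives V_g = (g/f)|∂Z/∂n|:
V_g = 9.81 × 1.08×10⁻⁴ / 1.38×10⁻⁴ = 7.68 m/s
Converting: 7.68 m/s × 1.944 = 14.9 knots

14.9 knots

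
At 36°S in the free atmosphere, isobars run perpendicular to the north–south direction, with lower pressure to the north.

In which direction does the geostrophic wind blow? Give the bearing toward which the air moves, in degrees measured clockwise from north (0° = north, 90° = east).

The pressure-gradient force points toward the north (bearing 000°).
Geostrophic balance: in the Southern Hemisphere the Coriolis force deflects motion to the left, so the geostrophic wind blows 90° to the left of the pressure-gradient force (low pressure on the right).
Rotating 000° by 90° counterclockwise gives 270° — the wind blows toward the west.

270°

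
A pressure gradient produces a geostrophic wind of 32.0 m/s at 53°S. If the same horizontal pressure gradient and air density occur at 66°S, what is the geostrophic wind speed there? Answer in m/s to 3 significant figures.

28.0 m/s

With the same pressure gradient and density, V_g ∝ 1/f ∝ 1/sin φ.
V₂ = V₁ · sin φ₁ / sin φ₂ = 32.0 × sin 53° / sin 66°
V₂ = 32.0 × 0.7986/0.9135 = 28.0 m/s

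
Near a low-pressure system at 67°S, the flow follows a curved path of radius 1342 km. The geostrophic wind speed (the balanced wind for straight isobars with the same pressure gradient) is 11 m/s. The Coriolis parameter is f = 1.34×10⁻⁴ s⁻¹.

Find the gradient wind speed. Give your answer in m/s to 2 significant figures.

10 m/s

Around a low, centrifugal force acts outward with Coriolis, so pressure-gradient force balances both:
(1/ρ)|∂P/∂n| = fV + V²/R  →  V² + fR·V − fR·V_g = 0
With fR = 1.34×10⁻⁴ × 1342×10³ m = 180 m/s:
V = [−fR + √((fR)² + 4 fR V_g)]/2 = [−180 + √(180² + 4×180×11)]/2 = 10.4 m/s
Subgeostrophic (V < V_g = 11 m/s), as expected around a low.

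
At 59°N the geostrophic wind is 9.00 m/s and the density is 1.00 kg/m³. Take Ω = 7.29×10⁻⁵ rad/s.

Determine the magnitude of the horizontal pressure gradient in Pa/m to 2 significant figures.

Coriolis parameter at 59°N:
f = 2Ω sin φ = 2 × 7.29×10⁻⁵ × sin 59° = 1.25×10⁻⁴ s⁻¹
Geostrophic balance rearranged: |∂P/∂n| = f ρ V_g
|∂P/∂n| = 1.25×10⁻⁴ × 1.00 × 9.00 = 1.12×10⁻³ Pa/m

1.1×10⁻³ Pa/m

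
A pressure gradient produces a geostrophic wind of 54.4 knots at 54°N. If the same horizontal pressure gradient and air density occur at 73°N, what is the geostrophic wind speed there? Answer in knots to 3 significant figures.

46.0 knots

With the same pressure gradient and density, V_g ∝ 1/f ∝ 1/sin φ.
V₂ = V₁ · sin φ₁ / sin φ₂ = 54.4 × sin 54° / sin 73°
V₂ = 54.4 × 0.8090/0.9563 = 46.0 knots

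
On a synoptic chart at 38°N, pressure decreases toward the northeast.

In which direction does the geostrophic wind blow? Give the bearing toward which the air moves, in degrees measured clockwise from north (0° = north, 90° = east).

135°

The pressure-gradient force points toward the northeast (bearing 045°).
Geostrophic balance: in the Northern Hemisphere the Coriolis force deflects motion to the right, so the geostrophic wind blows 90° to the right of the pressure-gradient force (low pressure on the left).
Rotating 045° by 90° clockwise gives 135° — the wind blows toward the southeast.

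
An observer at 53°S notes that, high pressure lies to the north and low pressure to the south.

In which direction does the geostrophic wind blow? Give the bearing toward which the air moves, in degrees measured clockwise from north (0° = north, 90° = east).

The pressure-gradient force points toward the south (bearing 180°).
Geostrophic balance: in the Southern Hemisphere the Coriolis force deflects motion to the left, so the geostrophic wind blows 90° to the left of the pressure-gradient force (low pressure on the right).
Rotating 180° by 90° counterclockwise gives 090° — the wind blows toward the east.

090°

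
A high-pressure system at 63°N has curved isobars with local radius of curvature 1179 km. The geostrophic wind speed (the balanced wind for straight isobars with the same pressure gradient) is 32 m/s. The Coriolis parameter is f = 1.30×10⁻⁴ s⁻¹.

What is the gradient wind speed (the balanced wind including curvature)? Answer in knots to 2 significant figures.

Around a high, pressure-gradient force acts outward with centrifugal, so Coriolis balances both:
fV = (1/ρ)|∂P/∂n| + V²/R  →  V² − fR·V + fR·V_g = 0
With fR = 1.30×10⁻⁴ × 1179×10³ m = 153 m/s:
V = [fR − √((fR)² − 4 fR V_g)]/2 = [153 − √(153² − 4×153×32)]/2 = 45.5 m/s
Supergeostrophic (V > V_g = 32 m/s), as expected around a high.
Converting: 45.5 m/s × 1.944 = 88 knots

88 knots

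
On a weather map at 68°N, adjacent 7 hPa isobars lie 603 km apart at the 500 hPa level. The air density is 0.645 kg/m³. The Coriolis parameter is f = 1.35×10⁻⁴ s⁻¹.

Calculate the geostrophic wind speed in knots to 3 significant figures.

25.9 knots

Pressure gradient: |∂P/∂n| = 700 Pa / 603000 m = 1.16×10⁻³ Pa/m
Geostrophic balance (pressure-gradient force = Coriolis force):
V_g = (1/(fρ)) |∂P/∂n| = 1.16×10⁻³ / (1.35×10⁻⁴ × 0.645) = 13.3 m/s
Converting: 13.3 m/s × 1.944 = 25.9 knots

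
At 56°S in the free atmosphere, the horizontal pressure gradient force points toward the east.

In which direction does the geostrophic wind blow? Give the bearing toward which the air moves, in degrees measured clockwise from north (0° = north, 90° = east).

The pressure-gradient force points toward the east (bearing 090°).
Geostrophic balance: in the Southern Hemisphere the Coriolis force deflects motion to the left, so the geostrophic wind blows 90° to the left of the pressure-gradient force (low pressure on the right).
Rotating 090° by 90° counterclockwise gives 000° — the wind blows toward the north.

000°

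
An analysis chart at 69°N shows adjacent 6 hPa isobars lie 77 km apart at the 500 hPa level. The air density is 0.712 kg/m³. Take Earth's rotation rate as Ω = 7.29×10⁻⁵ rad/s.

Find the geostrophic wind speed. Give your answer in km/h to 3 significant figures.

Coriolis parameter at 69°N:
f = 2Ω sin φ = 2 × 7.29×10⁻⁵ × sin 69° = 1.36×10⁻⁴ s⁻¹
Pressure gradient: |∂P/∂n| = 600 Pa / 77000 m = 7.79×10⁻³ Pa/m
Geostrophic balance (pressure-gradient force = Coriolis force):
V_g = (1/(fρ)) |∂P/∂n| = 7.79×10⁻³ / (1.36×10⁻⁴ × 0.712) = 80.4 m/s
Converting: 80.4 m/s × 3.6 = 289 km/h

289 km/h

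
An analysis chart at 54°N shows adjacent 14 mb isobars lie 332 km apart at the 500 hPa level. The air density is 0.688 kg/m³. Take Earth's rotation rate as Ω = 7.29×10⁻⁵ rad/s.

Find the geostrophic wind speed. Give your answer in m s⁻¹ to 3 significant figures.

52.0 m s⁻¹

Coriolis parameter at 54°N:
f = 2Ω sin φ = 2 × 7.29×10⁻⁵ × sin 54° = 1.18×10⁻⁴ s⁻¹
Pressure gradient: |∂P/∂n| = 1400 Pa / 332000 m = 4.22×10⁻³ Pa/m
Geostrophic balance (pressure-gradient force = Coriolis force):
V_g = (1/(fρ)) |∂P/∂n| = 4.22×10⁻³ / (1.18×10⁻⁴ × 0.688) = 52.0 m/s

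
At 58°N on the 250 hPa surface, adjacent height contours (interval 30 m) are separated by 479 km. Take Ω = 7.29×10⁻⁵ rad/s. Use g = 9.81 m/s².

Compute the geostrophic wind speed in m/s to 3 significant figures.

4.97 m/s

Coriolis parameter at 58°N:
f = 2Ω sin φ = 2 × 7.29×10⁻⁵ × sin 58° = 1.24×10⁻⁴ s⁻¹
Height gradient: |∂Z/∂n| = 30 m / 479000 m = 6.26×10⁻⁵
On a pressure surface, geostrophic balance gives V_g = (g/f)|∂Z/∂n|:
V_g = 9.81 × 6.26×10⁻⁵ / 1.24×10⁻⁴ = 4.97 m/s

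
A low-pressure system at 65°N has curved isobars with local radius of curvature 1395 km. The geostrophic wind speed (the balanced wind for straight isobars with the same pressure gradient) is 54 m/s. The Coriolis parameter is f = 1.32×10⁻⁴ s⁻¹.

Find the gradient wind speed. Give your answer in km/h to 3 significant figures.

Around a low, centrifugal force acts outward with Coriolis, so pressure-gradient force balances both:
(1/ρ)|∂P/∂n| = fV + V²/R  →  V² + fR·V − fR·V_g = 0
With fR = 1.32×10⁻⁴ × 1395×10³ m = 184 m/s:
V = [−fR + √((fR)² + 4 fR V_g)]/2 = [−184 + √(184² + 4×184×54)]/2 = 43.7 m/s
Subgeostrophic (V < V_g = 54 m/s), as expected around a low.
Converting: 43.7 m/s × 3.6 = 157 km/h

157 km/h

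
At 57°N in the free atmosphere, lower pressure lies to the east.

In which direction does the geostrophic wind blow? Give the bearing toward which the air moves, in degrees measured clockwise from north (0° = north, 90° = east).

180°

The pressure-gradient force points toward the east (bearing 090°).
Geostrophic balance: in the Northern Hemisphere the Coriolis force deflects motion to the right, so the geostrophic wind blows 90° to the right of the pressure-gradient force (low pressure on the left).
Rotating 090° by 90° clockwise gives 180° — the wind blows toward the south.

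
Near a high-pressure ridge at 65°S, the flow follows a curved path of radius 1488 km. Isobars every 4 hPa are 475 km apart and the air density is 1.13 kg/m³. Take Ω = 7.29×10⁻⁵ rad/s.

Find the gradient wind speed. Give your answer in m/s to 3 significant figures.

Coriolis parameter at 65°S:
f = 2Ω sin φ = 2 × 7.29×10⁻⁵ × sin 65° = 1.32×10⁻⁴ s⁻¹
Pressure gradient: |∂P/∂n| = 400 Pa / 475000 m = 8.42×10⁻⁴ Pa/m
Geostrophic speed: V_g = |∂P/∂n|/(fρ) = 8.42×10⁻⁴/(1.32×10⁻⁴ × 1.13) = 5.64 m/s
Around a high, pressure-gradient force acts outward with centrifugal, so Coriolis balances both:
fV = (1/ρ)|∂P/∂n| + V²/R  →  V² − fR·V + fR·V_g = 0
With fR = 1.32×10⁻⁴ × 1488×10³ m = 197 m/s:
V = [fR − √((fR)² − 4 fR V_g)]/2 = [197 − √(197² − 4×197×5.64)]/2 = 5.81 m/s
Supergeostrophic (V > V_g = 5.64 m/s), as expected around a high.

5.81 m/s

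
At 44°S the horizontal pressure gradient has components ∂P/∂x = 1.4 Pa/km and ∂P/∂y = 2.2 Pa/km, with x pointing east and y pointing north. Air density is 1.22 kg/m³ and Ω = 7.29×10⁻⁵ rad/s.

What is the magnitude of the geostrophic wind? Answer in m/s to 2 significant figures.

Coriolis parameter at 44°S:
f = 2Ω sin φ = 2 × 7.29×10⁻⁵ × sin 44° = 1.01×10⁻⁴ s⁻¹
In the Southern Hemisphere f is negative: f = −1.01×10⁻⁴ s⁻¹.
Component geostrophic relations (x east, y north):
u_g = −(1/(fρ)) ∂P/∂y,  v_g = (1/(fρ)) ∂P/∂x
u_g = −(2.2×10⁻³)/(−1.01×10⁻⁴ × 1.22) = 17.8 m/s;  v_g = (1.4×10⁻³)/(−1.01×10⁻⁴ × 1.22) = −11.3 m/s
|V_g| = √(u_g² + v_g²) = 21.1 m/s

21 m/s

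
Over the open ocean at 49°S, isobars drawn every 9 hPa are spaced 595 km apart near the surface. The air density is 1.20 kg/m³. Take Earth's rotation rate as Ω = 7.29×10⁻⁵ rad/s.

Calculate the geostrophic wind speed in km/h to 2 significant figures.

41 km/h

Coriolis parameter at 49°S:
f = 2Ω sin φ = 2 × 7.29×10⁻⁵ × sin 49° = 1.10×10⁻⁴ s⁻¹
Pressure gradient: |∂P/∂n| = 900 Pa / 595000 m = 1.51×10⁻³ Pa/m
Geostrophic balance (pressure-gradient force = Coriolis force):
V_g = (1/(fρ)) |∂P/∂n| = 1.51×10⁻³ / (1.10×10⁻⁴ × 1.20) = 11.5 m/s
Converting: 11.5 m/s × 3.6 = 41 km/h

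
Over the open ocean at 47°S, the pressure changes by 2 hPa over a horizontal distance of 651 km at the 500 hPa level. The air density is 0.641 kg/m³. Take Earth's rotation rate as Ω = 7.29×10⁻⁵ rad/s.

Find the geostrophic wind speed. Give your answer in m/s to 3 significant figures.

Coriolis parameter at 47°S:
f = 2Ω sin φ = 2 × 7.29×10⁻⁵ × sin 47° = 1.07×10⁻⁴ s⁻¹
Pressure gradient: |∂P/∂n| = 200 Pa / 651000 m = 3.07×10⁻⁴ Pa/m
Geostrophic balance (pressure-gradient force = Coriolis force):
V_g = (1/(fρ)) |∂P/∂n| = 3.07×10⁻⁴ / (1.07×10⁻⁴ × 0.641) = 4.49 m/s

4.49 m/s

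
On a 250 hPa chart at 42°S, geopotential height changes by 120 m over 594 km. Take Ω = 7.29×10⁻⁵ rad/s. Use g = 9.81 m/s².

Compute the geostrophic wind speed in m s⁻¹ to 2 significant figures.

20 m s⁻¹

Coriolis parameter at 42°S:
f = 2Ω sin φ = 2 × 7.29×10⁻⁵ × sin 42° = 9.76×10⁻⁵ s⁻¹
Height gradient: |∂Z/∂n| = 120 m / 594000 m = 2.02×10⁻⁴
On a pressure surface, geostrophic balance gives V_g = (g/f)|∂Z/∂n|:
V_g = 9.81 × 2.02×10⁻⁴ / 9.76×10⁻⁵ = 20.3 m/s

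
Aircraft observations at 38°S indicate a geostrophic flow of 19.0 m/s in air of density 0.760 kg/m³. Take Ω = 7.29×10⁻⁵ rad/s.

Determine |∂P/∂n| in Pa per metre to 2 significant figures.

1.3×10⁻³ Pa/m

Coriolis parameter at 38°S:
f = 2Ω sin φ = 2 × 7.29×10⁻⁵ × sin 38° = 8.98×10⁻⁵ s⁻¹
Geostrophic balance rearranged: |∂P/∂n| = f ρ V_g
|∂P/∂n| = 8.98×10⁻⁵ × 0.760 × 19.0 = 1.30×10⁻³ Pa/m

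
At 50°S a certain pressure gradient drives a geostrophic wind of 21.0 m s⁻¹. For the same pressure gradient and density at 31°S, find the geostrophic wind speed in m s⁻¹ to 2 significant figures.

With the same pressure gradient and density, V_g ∝ 1/f ∝ 1/sin φ.
V₂ = V₁ · sin φ₁ / sin φ₂ = 21.0 × sin 50° / sin 31°
V₂ = 21.0 × 0.7660/0.5150 = 31 m s⁻¹

31 m s⁻¹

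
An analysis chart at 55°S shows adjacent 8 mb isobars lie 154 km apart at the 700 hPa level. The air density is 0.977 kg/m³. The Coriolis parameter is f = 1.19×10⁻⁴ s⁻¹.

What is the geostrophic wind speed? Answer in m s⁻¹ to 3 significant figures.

Pressure gradient: |∂P/∂n| = 800 Pa / 154000 m = 5.19×10⁻³ Pa/m
Geostrophic balance (pressure-gradient force = Coriolis force):
V_g = (1/(fρ)) |∂P/∂n| = 5.19×10⁻³ / (1.19×10⁻⁴ × 0.977) = 44.7 m/s

44.7 m s⁻¹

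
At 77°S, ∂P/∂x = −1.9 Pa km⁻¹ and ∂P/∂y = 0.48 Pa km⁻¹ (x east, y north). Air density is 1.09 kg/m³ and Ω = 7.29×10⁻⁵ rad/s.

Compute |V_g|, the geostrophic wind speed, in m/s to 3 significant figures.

Coriolis parameter at 77°S:
f = 2Ω sin φ = 2 × 7.29×10⁻⁵ × sin 77° = 1.42×10⁻⁴ s⁻¹
In the Southern Hemisphere f is negative: f = −1.42×10⁻⁴ s⁻¹.
Component geostrophic relations (x east, y north):
u_g = −(1/(fρ)) ∂P/∂y,  v_g = (1/(fρ)) ∂P/∂x
u_g = −(0.48×10⁻³)/(−1.42×10⁻⁴ × 1.09) = 3.10 m/s;  v_g = (−1.9×10⁻³)/(−1.42×10⁻⁴ × 1.09) = 12.3 m/s
|V_g| = √(u_g² + v_g²) = 12.7 m/s

12.7 m/s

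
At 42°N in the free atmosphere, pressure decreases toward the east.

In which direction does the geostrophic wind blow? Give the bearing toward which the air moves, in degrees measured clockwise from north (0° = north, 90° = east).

The pressure-gradient force points toward the east (bearing 090°).
Geostrophic balance: in the Northern Hemisphere the Coriolis force deflects motion to the right, so the geostrophic wind blows 90° to the right of the pressure-gradient force (low pressure on the left).
Rotating 090° by 90° clockwise gives 180° — the wind blows toward the south.

180°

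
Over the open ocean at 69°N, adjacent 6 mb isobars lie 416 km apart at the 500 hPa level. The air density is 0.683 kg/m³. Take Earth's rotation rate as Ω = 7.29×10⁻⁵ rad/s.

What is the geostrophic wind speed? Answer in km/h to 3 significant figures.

55.9 km/h

Coriolis parameter at 69°N:
f = 2Ω sin φ = 2 × 7.29×10⁻⁵ × sin 69° = 1.36×10⁻⁴ s⁻¹
Pressure gradient: |∂P/∂n| = 600 Pa / 416000 m = 1.44×10⁻³ Pa/m
Geostrophic balance (pressure-gradient force = Coriolis force):
V_g = (1/(fρ)) |∂P/∂n| = 1.44×10⁻³ / (1.36×10⁻⁴ × 0.683) = 15.5 m/s
Converting: 15.5 m/s × 3.6 = 55.9 km/h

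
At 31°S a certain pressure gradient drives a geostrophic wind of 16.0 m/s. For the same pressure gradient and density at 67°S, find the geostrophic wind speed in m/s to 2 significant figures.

With the same pressure gradient and density, V_g ∝ 1/f ∝ 1/sin φ.
V₂ = V₁ · sin φ₁ / sin φ₂ = 16.0 × sin 31° / sin 67°
V₂ = 16.0 × 0.5150/0.9205 = 9.0 m/s

9.0 m/s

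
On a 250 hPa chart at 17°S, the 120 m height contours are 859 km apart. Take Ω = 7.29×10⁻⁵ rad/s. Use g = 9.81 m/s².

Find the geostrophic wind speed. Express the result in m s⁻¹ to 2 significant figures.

32 m s⁻¹

Coriolis parameter at 17°S:
f = 2Ω sin φ = 2 × 7.29×10⁻⁵ × sin 17° = 4.26×10⁻⁵ s⁻¹
Height gradient: |∂Z/∂n| = 120 m / 859000 m = 1.40×10⁻⁴
On a pressure surface, geostrophic balance gives V_g = (g/f)|∂Z/∂n|:
V_g = 9.81 × 1.40×10⁻⁴ / 4.26×10⁻⁵ = 32.1 m/s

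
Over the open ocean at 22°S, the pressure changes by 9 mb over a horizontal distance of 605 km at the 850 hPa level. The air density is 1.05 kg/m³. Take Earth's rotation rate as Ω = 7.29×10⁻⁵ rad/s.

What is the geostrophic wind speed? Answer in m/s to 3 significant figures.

25.9 m/s

Coriolis parameter at 22°S:
f = 2Ω sin φ = 2 × 7.29×10⁻⁵ × sin 22° = 5.46×10⁻⁵ s⁻¹
Pressure gradient: |∂P/∂n| = 900 Pa / 605000 m = 1.49×10⁻³ Pa/m
Geostrophic balance (pressure-gradient force = Coriolis force):
V_g = (1/(fρ)) |∂P/∂n| = 1.49×10⁻³ / (5.46×10⁻⁵ × 1.05) = 25.9 m/s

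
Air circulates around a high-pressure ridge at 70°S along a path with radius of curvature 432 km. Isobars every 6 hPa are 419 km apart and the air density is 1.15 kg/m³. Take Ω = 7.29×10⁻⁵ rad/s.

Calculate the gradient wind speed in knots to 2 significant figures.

22 knots

Coriolis parameter at 70°S:
f = 2Ω sin φ = 2 × 7.29×10⁻⁵ × sin 70° = 1.37×10⁻⁴ s⁻¹
Pressure gradient: |∂P/∂n| = 600 Pa / 419000 m = 1.43×10⁻³ Pa/m
Geostrophic speed: V_g = |∂P/∂n|/(fρ) = 1.43×10⁻³/(1.37×10⁻⁴ × 1.15) = 9.09 m/s
Around a high, pressure-gradient force acts outward with centrifugal, so Coriolis balances both:
fV = (1/ρ)|∂P/∂n| + V²/R  →  V² − fR·V + fR·V_g = 0
With fR = 1.37×10⁻⁴ × 432×10³ m = 59.2 m/s:
V = [fR − √((fR)² − 4 fR V_g)]/2 = [59.2 − √(59.2² − 4×59.2×9.09)]/2 = 11.2 m/s
Supergeostrophic (V > V_g = 9.09 m/s), as expected around a high.
Converting: 11.2 m/s × 1.944 = 22 knots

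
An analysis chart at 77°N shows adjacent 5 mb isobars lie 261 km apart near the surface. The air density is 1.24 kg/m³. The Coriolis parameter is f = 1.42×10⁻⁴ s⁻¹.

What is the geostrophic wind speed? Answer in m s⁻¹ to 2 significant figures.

11 m s⁻¹

Pressure gradient: |∂P/∂n| = 500 Pa / 261000 m = 1.92×10⁻³ Pa/m
Geostrophic balance (pressure-gradient force = Coriolis force):
V_g = (1/(fρ)) |∂P/∂n| = 1.92×10⁻³ / (1.42×10⁻⁴ × 1.24) = 10.9 m/s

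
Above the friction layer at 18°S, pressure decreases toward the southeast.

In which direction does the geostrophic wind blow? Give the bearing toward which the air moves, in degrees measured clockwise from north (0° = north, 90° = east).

The pressure-gradient force points toward the southeast (bearing 135°).
Geostrophic balance: in the Southern Hemisphere the Coriolis force deflects motion to the left, so the geostrophic wind blows 90° to the left of the pressure-gradient force (low pressure on the right).
Rotating 135° by 90° counterclockwise gives 045° — the wind blows toward the northeast.

045°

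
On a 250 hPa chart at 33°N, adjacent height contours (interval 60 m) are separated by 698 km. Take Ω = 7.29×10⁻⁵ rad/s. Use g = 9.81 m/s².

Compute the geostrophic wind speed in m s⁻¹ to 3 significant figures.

Coriolis parameter at 33°N:
f = 2Ω sin φ = 2 × 7.29×10⁻⁵ × sin 33° = 7.94×10⁻⁵ s⁻¹
Height gradient: |∂Z/∂n| = 60 m / 698000 m = 8.60×10⁻⁵
On a pressure surface, geostrophic balance gives V_g = (g/f)|∂Z/∂n|:
V_g = 9.81 × 8.60×10⁻⁵ / 7.94×10⁻⁵ = 10.6 m/s

10.6 m s⁻¹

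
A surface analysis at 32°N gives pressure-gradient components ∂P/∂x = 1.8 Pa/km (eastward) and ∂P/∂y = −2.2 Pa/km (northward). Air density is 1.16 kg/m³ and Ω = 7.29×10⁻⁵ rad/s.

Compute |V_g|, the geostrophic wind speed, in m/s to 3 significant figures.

31.7 m/s

Coriolis parameter at 32°N:
f = 2Ω sin φ = 2 × 7.29×10⁻⁵ × sin 32° = 7.73×10⁻⁵ s⁻¹
Component geostrophic relations (x east, y north):
u_g = −(1/(fρ)) ∂P/∂y,  v_g = (1/(fρ)) ∂P/∂x
u_g = −(−2.2×10⁻³)/(7.73×10⁻⁵ × 1.16) = 24.5 m/s;  v_g = (1.8×10⁻³)/(7.73×10⁻⁵ × 1.16) = 20.1 m/s
|V_g| = √(u_g² + v_g²) = 31.7 m/s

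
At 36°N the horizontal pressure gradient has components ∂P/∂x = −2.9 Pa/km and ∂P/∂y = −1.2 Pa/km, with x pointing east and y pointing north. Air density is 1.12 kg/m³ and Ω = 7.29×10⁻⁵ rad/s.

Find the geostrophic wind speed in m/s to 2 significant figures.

33 m/s

Coriolis parameter at 36°N:
f = 2Ω sin φ = 2 × 7.29×10⁻⁵ × sin 36° = 8.57×10⁻⁵ s⁻¹
Component geostrophic relations (x east, y north):
u_g = −(1/(fρ)) ∂P/∂y,  v_g = (1/(fρ)) ∂P/∂x
u_g = −(−1.2×10⁻³)/(8.57×10⁻⁵ × 1.12) = 12.5 m/s;  v_g = (−2.9×10⁻³)/(8.57×10⁻⁵ × 1.12) = −30.2 m/s
|V_g| = √(u_g² + v_g²) = 32.7 m/s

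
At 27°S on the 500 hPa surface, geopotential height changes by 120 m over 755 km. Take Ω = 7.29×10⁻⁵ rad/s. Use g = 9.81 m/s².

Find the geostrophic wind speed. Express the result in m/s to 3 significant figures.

Coriolis parameter at 27°S:
f = 2Ω sin φ = 2 × 7.29×10⁻⁵ × sin 27° = 6.62×10⁻⁵ s⁻¹
Height gradient: |∂Z/∂n| = 120 m / 755000 m = 1.59×10⁻⁴
On a pressure surface, geostrophic balance gives V_g = (g/f)|∂Z/∂n|:
V_g = 9.81 × 1.59×10⁻⁴ / 6.62×10⁻⁵ = 23.6 m/s

23.6 m/s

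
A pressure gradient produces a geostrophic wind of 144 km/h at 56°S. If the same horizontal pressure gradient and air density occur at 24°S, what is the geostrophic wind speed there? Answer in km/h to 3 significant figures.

294 km/h

With the same pressure gradient and density, V_g ∝ 1/f ∝ 1/sin φ.
V₂ = V₁ · sin φ₁ / sin φ₂ = 144 × sin 56° / sin 24°
V₂ = 144 × 0.8290/0.4067 = 294 km/h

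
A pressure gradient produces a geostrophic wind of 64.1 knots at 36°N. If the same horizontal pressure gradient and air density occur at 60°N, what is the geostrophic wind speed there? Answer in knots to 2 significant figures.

44 knots

With the same pressure gradient and density, V_g ∝ 1/f ∝ 1/sin φ.
V₂ = V₁ · sin φ₁ / sin φ₂ = 64.1 × sin 36° / sin 60°
V₂ = 64.1 × 0.5878/0.8660 = 44 knots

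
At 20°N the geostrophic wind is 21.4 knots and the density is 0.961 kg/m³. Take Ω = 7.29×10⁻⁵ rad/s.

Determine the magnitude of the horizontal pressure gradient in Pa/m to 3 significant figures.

Coriolis parameter at 20°N:
f = 2Ω sin φ = 2 × 7.29×10⁻⁵ × sin 20° = 4.99×10⁻⁵ s⁻¹
Wind speed in SI: 21.4 knots = 11.0 m/s
Geostrophic balance rearranged: |∂P/∂n| = f ρ V_g
|∂P/∂n| = 4.99×10⁻⁵ × 0.961 × 11.0 = 5.28×10⁻⁴ Pa/m

5.28×10⁻⁴ Pa/m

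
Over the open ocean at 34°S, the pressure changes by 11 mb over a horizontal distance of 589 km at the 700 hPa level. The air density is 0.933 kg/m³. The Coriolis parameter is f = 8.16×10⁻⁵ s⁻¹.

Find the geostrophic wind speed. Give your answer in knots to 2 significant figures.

Pressure gradient: |∂P/∂n| = 1100 Pa / 589000 m = 1.87×10⁻³ Pa/m
Geostrophic balance (pressure-gradient force = Coriolis force):
V_g = (1/(fρ)) |∂P/∂n| = 1.87×10⁻³ / (8.16×10⁻⁵ × 0.933) = 24.5 m/s
Converting: 24.5 m/s × 1.944 = 48 knots

48 knots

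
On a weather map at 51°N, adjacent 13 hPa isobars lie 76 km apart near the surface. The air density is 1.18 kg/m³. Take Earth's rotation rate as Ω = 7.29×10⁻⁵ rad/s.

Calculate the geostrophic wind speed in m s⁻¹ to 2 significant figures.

130 m s⁻¹

Coriolis parameter at 51°N:
f = 2Ω sin φ = 2 × 7.29×10⁻⁵ × sin 51° = 1.13×10⁻⁴ s⁻¹
Pressure gradient: |∂P/∂n| = 1300 Pa / 76000 m = 1.71×10⁻² Pa/m
Geostrophic balance (pressure-gradient force = Coriolis force):
V_g = (1/(fρ)) |∂P/∂n| = 1.71×10⁻² / (1.13×10⁻⁴ × 1.18) = 128 m/s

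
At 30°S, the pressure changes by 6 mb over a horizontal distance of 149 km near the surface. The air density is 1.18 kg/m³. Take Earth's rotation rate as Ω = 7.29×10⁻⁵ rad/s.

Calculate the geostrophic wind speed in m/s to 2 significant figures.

47 m/s

Coriolis parameter at 30°S:
f = 2Ω sin φ = 2 × 7.29×10⁻⁵ × sin 30° = 7.29×10⁻⁵ s⁻¹
Pressure gradient: |∂P/∂n| = 600 Pa / 149000 m = 4.03×10⁻³ Pa/m
Geostrophic balance (pressure-gradient force = Coriolis force):
V_g = (1/(fρ)) |∂P/∂n| = 4.03×10⁻³ / (7.29×10⁻⁵ × 1.18) = 46.8 m/s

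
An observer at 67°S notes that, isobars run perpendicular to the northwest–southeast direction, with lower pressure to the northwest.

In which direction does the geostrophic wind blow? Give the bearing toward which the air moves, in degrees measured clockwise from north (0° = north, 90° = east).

225°

The pressure-gradient force points toward the northwest (bearing 315°).
Geostrophic balance: in the Southern Hemisphere the Coriolis force deflects motion to the left, so the geostrophic wind blows 90° to the left of the pressure-gradient force (low pressure on the right).
Rotating 315° by 90° counterclockwise gives 225° — the wind blows toward the southwest.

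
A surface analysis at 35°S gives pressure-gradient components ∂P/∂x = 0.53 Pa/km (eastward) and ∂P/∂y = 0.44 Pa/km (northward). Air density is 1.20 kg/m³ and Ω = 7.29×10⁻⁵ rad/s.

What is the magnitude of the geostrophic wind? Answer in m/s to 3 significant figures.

6.86 m/s

Coriolis parameter at 35°S:
f = 2Ω sin φ = 2 × 7.29×10⁻⁵ × sin 35° = 8.36×10⁻⁵ s⁻¹
In the Southern Hemisphere f is negative: f = −8.36×10⁻⁵ s⁻¹.
Component geostrophic relations (x east, y north):
u_g = −(1/(fρ)) ∂P/∂y,  v_g = (1/(fρ)) ∂P/∂x
u_g = −(0.44×10⁻³)/(−8.36×10⁻⁵ × 1.20) = 4.38 m/s;  v_g = (0.53×10⁻³)/(−8.36×10⁻⁵ × 1.20) = −5.28 m/s
|V_g| = √(u_g² + v_g²) = 6.86 m/s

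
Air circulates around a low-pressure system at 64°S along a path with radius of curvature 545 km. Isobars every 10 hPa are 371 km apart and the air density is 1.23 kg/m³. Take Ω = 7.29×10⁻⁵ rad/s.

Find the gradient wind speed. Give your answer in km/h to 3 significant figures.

Coriolis parameter at 64°S:
f = 2Ω sin φ = 2 × 7.29×10⁻⁵ × sin 64° = 1.31×10⁻⁴ s⁻¹
Pressure gradient: |∂P/∂n| = 1000 Pa / 371000 m = 2.70×10⁻³ Pa/m
Geostrophic speed: V_g = |∂P/∂n|/(fρ) = 2.70×10⁻³/(1.31×10⁻⁴ × 1.23) = 16.7 m/s
Around a low, centrifugal force acts outward with Coriolis, so pressure-gradient force balances both:
(1/ρ)|∂P/∂n| = fV + V²/R  →  V² + fR·V − fR·V_g = 0
With fR = 1.31×10⁻⁴ × 545×10³ m = 71.4 m/s:
V = [−fR + √((fR)² + 4 fR V_g)]/2 = [−71.4 + √(71.4² + 4×71.4×16.7)]/2 = 14 m/s
Subgeostrophic (V < V_g = 16.7 m/s), as expected around a low.
Converting: 14 m/s × 3.6 = 50.3 km/h

50.3 km/h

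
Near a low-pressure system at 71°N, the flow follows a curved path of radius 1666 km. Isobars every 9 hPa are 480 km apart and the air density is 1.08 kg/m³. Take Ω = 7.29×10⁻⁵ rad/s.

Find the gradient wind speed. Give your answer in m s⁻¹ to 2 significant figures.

Coriolis parameter at 71°N:
f = 2Ω sin φ = 2 × 7.29×10⁻⁵ × sin 71° = 1.38×10⁻⁴ s⁻¹
Pressure gradient: |∂P/∂n| = 900 Pa / 480000 m = 1.88×10⁻³ Pa/m
Geostrophic speed: V_g = |∂P/∂n|/(fρ) = 1.88×10⁻³/(1.38×10⁻⁴ × 1.08) = 12.6 m/s
Around a low, centrifugal force acts outward with Coriolis, so pressure-gradient force balances both:
(1/ρ)|∂P/∂n| = fV + V²/R  →  V² + fR·V − fR·V_g = 0
With fR = 1.38×10⁻⁴ × 1666×10³ m = 230 m/s:
V = [−fR + √((fR)² + 4 fR V_g)]/2 = [−230 + √(230² + 4×230×12.6)]/2 = 12 m/s
Subgeostrophic (V < V_g = 12.6 m/s), as expected around a low.

12 m s⁻¹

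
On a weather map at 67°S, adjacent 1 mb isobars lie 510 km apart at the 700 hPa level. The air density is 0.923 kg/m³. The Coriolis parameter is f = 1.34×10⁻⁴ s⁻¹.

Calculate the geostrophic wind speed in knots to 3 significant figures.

3.08 knots

Pressure gradient: |∂P/∂n| = 100 Pa / 510000 m = 1.96×10⁻⁴ Pa/m
Geostrophic balance (pressure-gradient force = Coriolis force):
V_g = (1/(fρ)) |∂P/∂n| = 1.96×10⁻⁴ / (1.34×10⁻⁴ × 0.923) = 1.59 m/s
Converting: 1.59 m/s × 1.944 = 3.08 knots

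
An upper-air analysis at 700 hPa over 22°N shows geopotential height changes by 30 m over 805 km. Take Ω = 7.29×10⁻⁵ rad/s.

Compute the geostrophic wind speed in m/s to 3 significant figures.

6.69 m/s

Coriolis parameter at 22°N:
f = 2Ω sin φ = 2 × 7.29×10⁻⁵ × sin 22° = 5.46×10⁻⁵ s⁻¹
Height gradient: |∂Z/∂n| = 30 m / 805000 m = 3.73×10⁻⁵
On a pressure surface, geostrophic balance gives V_g = (g/f)|∂Z/∂n|:
V_g = 9.81 × 3.73×10⁻⁵ / 5.46×10⁻⁵ = 6.69 m/s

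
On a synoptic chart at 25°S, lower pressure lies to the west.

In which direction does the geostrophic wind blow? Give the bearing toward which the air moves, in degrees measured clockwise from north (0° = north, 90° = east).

The pressure-gradient force points toward the west (bearing 270°).
Geostrophic balance: in the Southern Hemisphere the Coriolis force deflects motion to the left, so the geostrophic wind blows 90° to the left of the pressure-gradient force (low pressure on the right).
Rotating 270° by 90° counterclockwise gives 180° — the wind blows toward the south.

180°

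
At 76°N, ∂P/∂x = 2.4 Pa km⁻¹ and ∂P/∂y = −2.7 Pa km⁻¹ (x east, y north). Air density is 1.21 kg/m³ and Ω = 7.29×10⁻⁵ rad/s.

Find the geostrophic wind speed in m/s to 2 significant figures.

21 m/s

Coriolis parameter at 76°N:
f = 2Ω sin φ = 2 × 7.29×10⁻⁵ × sin 76° = 1.41×10⁻⁴ s⁻¹
Component geostrophic relations (x east, y north):
u_g = −(1/(fρ)) ∂P/∂y,  v_g = (1/(fρ)) ∂P/∂x
u_g = −(−2.7×10⁻³)/(1.41×10⁻⁴ × 1.21) = 15.8 m/s;  v_g = (2.4×10⁻³)/(1.41×10⁻⁴ × 1.21) = 14.0 m/s
|V_g| = √(u_g² + v_g²) = 21.1 m/s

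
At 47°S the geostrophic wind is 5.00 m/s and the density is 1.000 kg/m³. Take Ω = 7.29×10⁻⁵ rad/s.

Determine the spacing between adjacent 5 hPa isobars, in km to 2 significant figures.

940 km

Coriolis parameter at 47°S:
f = 2Ω sin φ = 2 × 7.29×10⁻⁵ × sin 47° = 1.07×10⁻⁴ s⁻¹
Geostrophic balance rearranged: |∂P/∂n| = f ρ V_g
|∂P/∂n| = 1.07×10⁻⁴ × 1.000 × 5.00 = 5.33×10⁻⁴ Pa/m
Isobar spacing: Δn = ΔP/|∂P/∂n| = 500 Pa / 5.33×10⁻⁴ Pa/m = 937810 m ≈ 940 km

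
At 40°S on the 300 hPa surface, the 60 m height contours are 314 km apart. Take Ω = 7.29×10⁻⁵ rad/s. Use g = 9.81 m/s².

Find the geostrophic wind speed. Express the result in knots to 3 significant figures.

Coriolis parameter at 40°S:
f = 2Ω sin φ = 2 × 7.29×10⁻⁵ × sin 40° = 9.37×10⁻⁵ s⁻¹
Height gradient: |∂Z/∂n| = 60 m / 314000 m = 1.91×10⁻⁴
On a pressure surface, geostrophic balance gives V_g = (g/f)|∂Z/∂n|:
V_g = 9.81 × 1.91×10⁻⁴ / 9.37×10⁻⁵ = 20.0 m/s
Converting: 20.0 m/s × 1.944 = 38.9 knots

38.9 knots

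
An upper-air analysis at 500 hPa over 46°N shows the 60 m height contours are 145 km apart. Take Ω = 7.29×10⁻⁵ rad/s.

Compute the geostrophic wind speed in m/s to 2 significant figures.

39 m/s

Coriolis parameter at 46°N:
f = 2Ω sin φ = 2 × 7.29×10⁻⁵ × sin 46° = 1.05×10⁻⁴ s⁻¹
Height gradient: |∂Z/∂n| = 60 m / 145000 m = 4.14×10⁻⁴
On a pressure surface, geostrophic balance gives V_g = (g/f)|∂Z/∂n|:
V_g = 9.81 × 4.14×10⁻⁴ / 1.05×10⁻⁴ = 38.7 m/s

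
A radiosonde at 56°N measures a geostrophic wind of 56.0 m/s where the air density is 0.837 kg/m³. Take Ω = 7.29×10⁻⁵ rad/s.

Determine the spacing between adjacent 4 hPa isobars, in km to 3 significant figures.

70.6 km

Coriolis parameter at 56°N:
f = 2Ω sin φ = 2 × 7.29×10⁻⁵ × sin 56° = 1.21×10⁻⁴ s⁻¹
Geostrophic balance rearranged: |∂P/∂n| = f ρ V_g
|∂P/∂n| = 1.21×10⁻⁴ × 0.837 × 56.0 = 5.67×10⁻³ Pa/m
Isobar spacing: Δn = ΔP/|∂P/∂n| = 400 Pa / 5.67×10⁻³ Pa/m = 70602 m ≈ 70.6 km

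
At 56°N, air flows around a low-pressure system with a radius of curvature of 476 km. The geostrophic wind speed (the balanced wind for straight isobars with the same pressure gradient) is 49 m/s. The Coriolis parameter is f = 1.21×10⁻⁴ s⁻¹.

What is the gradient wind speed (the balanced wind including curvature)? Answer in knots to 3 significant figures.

61.5 knots

Around a low, centrifugal force acts outward with Coriolis, so pressure-gradient force balances both:
(1/ρ)|∂P/∂n| = fV + V²/R  →  V² + fR·V − fR·V_g = 0
With fR = 1.21×10⁻⁴ × 476×10³ m = 57.6 m/s:
V = [−fR + √((fR)² + 4 fR V_g)]/2 = [−57.6 + √(57.6² + 4×57.6×49)]/2 = 31.6 m/s
Subgeostrophic (V < V_g = 49 m/s), as expected around a low.
Converting: 31.6 m/s × 1.944 = 61.5 knots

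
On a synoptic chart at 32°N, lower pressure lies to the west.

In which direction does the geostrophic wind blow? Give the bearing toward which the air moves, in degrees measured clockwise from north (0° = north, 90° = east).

The pressure-gradient force points toward the west (bearing 270°).
Geostrophic balance: in the Northern Hemisphere the Coriolis force deflects motion to the right, so the geostrophic wind blows 90° to the right of the pressure-gradient force (low pressure on the left).
Rotating 270° by 90° clockwise gives 000° — the wind blows toward the north.

000°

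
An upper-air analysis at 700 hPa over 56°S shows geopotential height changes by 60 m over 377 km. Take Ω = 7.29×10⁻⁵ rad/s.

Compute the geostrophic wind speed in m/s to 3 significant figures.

Coriolis parameter at 56°S:
f = 2Ω sin φ = 2 × 7.29×10⁻⁵ × sin 56° = 1.21×10⁻⁴ s⁻¹
Height gradient: |∂Z/∂n| = 60 m / 377000 m = 1.59×10⁻⁴
On a pressure surface, geostrophic balance gives V_g = (g/f)|∂Z/∂n|:
V_g = 9.81 × 1.59×10⁻⁴ / 1.21×10⁻⁴ = 12.9 m/s

12.9 m/s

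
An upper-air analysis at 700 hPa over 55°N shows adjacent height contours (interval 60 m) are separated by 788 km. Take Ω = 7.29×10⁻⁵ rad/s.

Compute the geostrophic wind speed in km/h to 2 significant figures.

23 km/h

Coriolis parameter at 55°N:
f = 2Ω sin φ = 2 × 7.29×10⁻⁵ × sin 55° = 1.19×10⁻⁴ s⁻¹
Height gradient: |∂Z/∂n| = 60 m / 788000 m = 7.61×10⁻⁵
On a pressure surface, geostrophic balance gives V_g = (g/f)|∂Z/∂n|:
V_g = 9.81 × 7.61×10⁻⁵ / 1.19×10⁻⁴ = 6.25 m/s
Converting: 6.25 m/s × 3.6 = 23 km/h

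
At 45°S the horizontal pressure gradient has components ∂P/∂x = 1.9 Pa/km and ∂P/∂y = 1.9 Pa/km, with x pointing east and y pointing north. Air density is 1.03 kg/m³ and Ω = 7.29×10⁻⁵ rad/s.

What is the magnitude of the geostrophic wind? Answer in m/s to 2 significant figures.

25 m/s

Coriolis parameter at 45°S:
f = 2Ω sin φ = 2 × 7.29×10⁻⁵ × sin 45° = 1.03×10⁻⁴ s⁻¹
In the Southern Hemisphere f is negative: f = −1.03×10⁻⁴ s⁻¹.
Component geostrophic relations (x east, y north):
u_g = −(1/(fρ)) ∂P/∂y,  v_g = (1/(fρ)) ∂P/∂x
u_g = −(1.9×10⁻³)/(−1.03×10⁻⁴ × 1.03) = 17.9 m/s;  v_g = (1.9×10⁻³)/(−1.03×10⁻⁴ × 1.03) = −17.9 m/s
|V_g| = √(u_g² + v_g²) = 25.3 m/s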